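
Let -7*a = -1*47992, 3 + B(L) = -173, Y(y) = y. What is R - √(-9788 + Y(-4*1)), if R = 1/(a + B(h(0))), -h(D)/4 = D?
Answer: 1/6680 - 24*I*√17 ≈ 0.0001497 - 98.955*I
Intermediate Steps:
h(D) = -4*D
B(L) = -176 (B(L) = -3 - 173 = -176)
a = 6856 (a = -(-1)*47992/7 = -⅐*(-47992) = 6856)
R = 1/6680 (R = 1/(6856 - 176) = 1/6680 ≈ 0.00014970)
R - √(-9788 + Y(-4*1)) = 1/6680 - √(-9788 - 4*1) = 1/6680 - √(-9788 - 4) = 1/6680 - √(-9792) = 1/6680 - 24*I*√17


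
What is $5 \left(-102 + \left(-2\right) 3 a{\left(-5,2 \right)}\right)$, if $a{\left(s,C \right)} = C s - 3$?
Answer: $-120$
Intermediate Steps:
$a{\left(s,C \right)} = -3 + C s$
$5 \left(-102 + \left(-2\right) 3 a{\left(-5,2 \right)}\right) = 5 \left(-102 + \left(-2\right) 3 \left(-3 + 2 \left(-5\right)\right)\right) = 5 \left(-102 - 6 \left(-3 - 10\right)\right) = 5 \left(-102 - -78\right) = 5 \left(-102 + 78\right) = 5 \left(-24\right) = -120$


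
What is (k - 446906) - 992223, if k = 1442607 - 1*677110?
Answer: -673632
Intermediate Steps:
k = 765497 (k = 1442607 - 677110 = 765497)
(k - 446906) - 992223 = (765497 - 446906) - 992223 = 318591 - 992223 = -673632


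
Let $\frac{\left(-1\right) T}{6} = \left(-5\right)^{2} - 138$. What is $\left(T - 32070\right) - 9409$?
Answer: $-40801$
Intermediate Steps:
$T = 678$ ($T = - 6 \left(\left(-5\right)^{2} - 138\right) = - 6 \left(25 - 138\right) = \left(-6\right) \left(-113\right) = 678$)
$\left(T - 32070\right) - 9409 = \left(678 - 32070\right) - 9409 = -31392 - 9409 = -40801$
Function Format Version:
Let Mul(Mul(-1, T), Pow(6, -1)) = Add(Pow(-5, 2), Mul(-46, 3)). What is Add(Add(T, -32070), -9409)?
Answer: -40801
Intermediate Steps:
T = 678 (T = Mul(-6, Add(Pow(-5, 2), Mul(-46, 3))) = Mul(-6, Add(25, -138)) = Mul(-6, -113) = 678)
Add(Add(T, -32070), -9409) = Add(Add(678, -32070), -9409) = Add(-31392, -9409) = -40801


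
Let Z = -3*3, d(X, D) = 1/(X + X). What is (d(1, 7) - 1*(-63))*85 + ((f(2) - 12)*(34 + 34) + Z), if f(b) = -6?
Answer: 8329/2 ≈ 4164.5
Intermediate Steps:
d(X, D) = 1/(2*X)
Z = -9
(d(1, 7) - 1*(-63))*85 + ((f(2) - 12)*(34 + 34) + Z) = ((1/2)/1 - 1*(-63))*85 + ((-6 - 12)*(34 + 34) - 9) = ((1/2)*1 + 63)*85 + (-18*68 - 9) = (1/2 + 63)*85 + (-1224 - 9) = (127/2)*85 - 1233 = 10795/2 - 1233 = 8329/2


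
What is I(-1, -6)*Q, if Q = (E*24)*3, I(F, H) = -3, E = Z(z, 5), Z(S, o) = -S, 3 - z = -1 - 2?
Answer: 1296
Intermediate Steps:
z = 6 (z = 3 - (-1 - 2) = 3 - 1*(-3) = 3 + 3 = 6)
E = -6 (E = -1*6 = -6)
Q = -432 (Q = -6*24*3 = -144*3 = -432)
I(-1, -6)*Q = -3*(-432) = 1296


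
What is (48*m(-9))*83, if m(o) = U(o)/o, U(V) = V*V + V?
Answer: -31872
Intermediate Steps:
U(V) = V + V² (U(V) = V² + V = V + V²)
m(o) = 1 + o (m(o) = (o*(1 + o))/o = 1 + o)
(48*m(-9))*83 = (48*(1 - 9))*83 = (48*(-8))*83 = -384*83 = -31872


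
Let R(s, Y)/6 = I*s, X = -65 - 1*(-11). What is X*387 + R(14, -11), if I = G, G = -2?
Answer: -21066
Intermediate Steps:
I = -2
X = -54 (X = -65 + 11 = -54)
R(s, Y) = -12*s (R(s, Y) = 6*(-2*s) = -12*s)
X*387 + R(14, -11) = -54*387 - 12*14 = -20898 - 168 = -21066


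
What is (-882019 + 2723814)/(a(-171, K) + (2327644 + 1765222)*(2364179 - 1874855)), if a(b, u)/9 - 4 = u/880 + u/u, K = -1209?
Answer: 1620779600/1762409055102639 ≈ 9.1964e-7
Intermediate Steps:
a(b, u) = 45 + 9*u/880 (a(b, u) = 36 + 9*(u/880 + u/u) = 36 + 9*(u*(1/880) + 1) = 36 + 9*(u/880 + 1) = 36 + 9*(1 + u/880) = 36 + (9 + 9*u/880) = 45 + 9*u/880)
(-882019 + 2723814)/(a(-171, K) + (2327644 + 1765222)*(2364179 - 1874855)) = (-882019 + 2723814)/((45 + (9/880)*(-1209)) + (2327644 + 1765222)*(2364179 - 1874855)) = 1841795/((45 - 10881/880) + 4092866*489324) = 1841795/(28719/880 + 2002737562584) = 1841795/(1762409055102639/880) = 1841795*(880/1762409055102639) = 1620779600/1762409055102639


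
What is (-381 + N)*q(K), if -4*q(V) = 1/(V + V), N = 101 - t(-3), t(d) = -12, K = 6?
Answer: 67/12 ≈ 5.5833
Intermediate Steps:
N = 113 (N = 101 - 1*(-12) = 101 + 12 = 113)
q(V) = -1/(8*V) (q(V) = -1/(4*(V + V)) = -1/(2*V)/4 = -1/(8*V))
(-381 + N)*q(K) = (-381 + 113)*(-⅛/6) = -(-67)/(2*6) = -268*(-1/48) = 67/12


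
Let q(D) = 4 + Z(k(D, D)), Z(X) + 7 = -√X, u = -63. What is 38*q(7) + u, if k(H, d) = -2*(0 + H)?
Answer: -177 - 38*I*√14 ≈ -177.0 - 142.18*I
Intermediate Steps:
k(H, d) = -2*H
Z(X) = -7 - √X
q(D) = -3 - √2*√(-D) (q(D) = 4 + (-7 - √(-2*D)) = 4 + (-7 - √2*√(-D)) = -3 - √2*√(-D))
38*q(7) + u = 38*(-3 - √2*√(-1*7)) - 63 = 38*(-3 - √2*√(-7)) - 63 = 38*(-3 - √2*I*√7) - 63 = 38*(-3 - I*√14) - 63 = (-114 - 38*I*√14) - 63 = -177 - 38*I*√14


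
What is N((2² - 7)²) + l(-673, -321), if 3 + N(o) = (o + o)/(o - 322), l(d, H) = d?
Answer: -211606/313 ≈ -676.06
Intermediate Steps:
N(o) = -3 + 2*o/(-322 + o) (N(o) = -3 + (o + o)/(o - 322) = -3 + (2*o)/(-322 + o) = -3 + 2*o/(-322 + o))
N((2² - 7)²) + l(-673, -321) = (966 - (2² - 7)²)/(-322 + (2² - 7)²) - 673 = (966 - (4 - 7)²)/(-322 + (4 - 7)²) - 673 = (966 - 1*(-3)²)/(-322 + (-3)²) - 673 = (966 - 1*9)/(-322 + 9) - 673 = (966 - 9)/(-313) - 673 = -1/313*957 - 673 = -957/313 - 673 = -211606/313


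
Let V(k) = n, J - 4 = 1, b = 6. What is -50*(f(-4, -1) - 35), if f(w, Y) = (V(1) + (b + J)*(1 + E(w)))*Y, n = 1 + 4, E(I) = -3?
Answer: 900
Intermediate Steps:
J = 5 (J = 4 + 1 = 5)
n = 5
V(k) = 5
f(w, Y) = -17*Y (f(w, Y) = (5 + (6 + 5)*(1 - 3))*Y = (5 + 11*(-2))*Y = (5 - 22)*Y = -17*Y)
-50*(f(-4, -1) - 35) = -50*(-17*(-1) - 35) = -50*(17 - 35) = -50*(-18) = 900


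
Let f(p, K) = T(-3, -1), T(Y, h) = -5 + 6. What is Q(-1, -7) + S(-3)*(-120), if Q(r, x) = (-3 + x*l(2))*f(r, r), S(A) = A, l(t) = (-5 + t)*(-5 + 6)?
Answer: 378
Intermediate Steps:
T(Y, h) = 1
f(p, K) = 1
l(t) = -5 + t (l(t) = (-5 + t)*1 = -5 + t)
Q(r, x) = -3 - 3*x (Q(r, x) = (-3 + x*(-5 + 2))*1 = (-3 + x*(-3))*1 = (-3 - 3*x)*1 = -3 - 3*x)
Q(-1, -7) + S(-3)*(-120) = (-3 - 3*(-7)) - 3*(-120) = (-3 + 21) + 360 = 18 + 360 = 378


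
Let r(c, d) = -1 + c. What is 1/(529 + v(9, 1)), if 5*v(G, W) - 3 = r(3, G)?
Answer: 1/530 ≈ 0.0018868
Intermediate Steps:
v(G, W) = 1 (v(G, W) = ⅗ + (-1 + 3)/5 = ⅗ + (⅕)*2 = ⅗ + ⅖ = 1)
1/(529 + v(9, 1)) = 1/(529 + 1) = 1/530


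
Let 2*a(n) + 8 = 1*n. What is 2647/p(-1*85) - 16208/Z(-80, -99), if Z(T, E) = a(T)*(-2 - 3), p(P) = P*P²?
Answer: -497716017/6755375 ≈ -73.677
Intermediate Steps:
a(n) = -4 + n/2 (a(n) = -4 + (1*n)/2 = -4 + n/2)
p(P) = P³
Z(T, E) = 20 - 5*T/2 (Z(T, E) = (-4 + T/2)*(-2 - 3) = (-4 + T/2)*(-5) = 20 - 5*T/2)
2647/p(-1*85) - 16208/Z(-80, -99) = 2647/((-1*85)³) - 16208/(20 - 5/2*(-80)) = 2647/((-85)³) - 16208/(20 + 200) = 2647/(-614125) - 16208/220 = 2647*(-1/614125) - 16208*1/220 = -2647/614125 - 4052/55 = -497716017/6755375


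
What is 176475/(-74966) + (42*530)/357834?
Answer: -10246668665/4470897274 ≈ -2.2919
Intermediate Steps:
176475/(-74966) + (42*530)/357834 = 176475*(-1/74966) + 22260*(1/357834) = -176475/74966 + 3710/59639 = -10246668665/4470897274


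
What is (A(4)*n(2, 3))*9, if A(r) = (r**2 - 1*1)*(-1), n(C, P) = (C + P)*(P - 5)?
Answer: 1350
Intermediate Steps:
n(C, P) = (-5 + P)*(C + P) (n(C, P) = (C + P)*(-5 + P) = (-5 + P)*(C + P))
A(r) = 1 - r**2 (A(r) = (r**2 - 1)*(-1) = (-1 + r**2)*(-1) = 1 - r**2)
(A(4)*n(2, 3))*9 = ((1 - 1*4**2)*(3**2 - 5*2 - 5*3 + 2*3))*9 = ((1 - 1*16)*(9 - 10 - 15 + 6))*9 = ((1 - 16)*(-10))*9 = -15*(-10)*9 = 150*9 = 1350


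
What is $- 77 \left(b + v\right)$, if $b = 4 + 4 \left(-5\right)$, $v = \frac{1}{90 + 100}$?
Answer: $\frac{234003}{190} \approx 1231.6$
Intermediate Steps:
$v = \frac{1}{190} \approx 0.0052632$
$b = -16$ ($b = 4 - 20 = -16$)
$- 77 \left(b + v\right) = - 77 \left(-16 + \frac{1}{190}\right) = \left(-77\right) \left(- \frac{3039}{190}\right) = \frac{234003}{190}$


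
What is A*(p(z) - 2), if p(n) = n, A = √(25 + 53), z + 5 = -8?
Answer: -15*√78 ≈ -132.48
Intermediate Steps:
z = -13 (z = -5 - 8 = -13)
A = √78 ≈ 8.8318
A*(p(z) - 2) = √78*(-13 - 2) = √78*(-15) = -15*√78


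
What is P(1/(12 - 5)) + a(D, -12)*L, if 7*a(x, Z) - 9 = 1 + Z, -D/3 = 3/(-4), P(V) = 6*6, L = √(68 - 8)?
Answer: 36 - 4*√15/7 ≈ 33.787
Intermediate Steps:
L = 2*√15 (L = √60 = 2*√15 ≈ 7.7460)
P(V) = 36
D = 9/4 (D = -9/(-4) = -9*(-1)/4 = -3*(-¾) = 9/4 ≈ 2.2500)
a(x, Z) = 10/7 + Z/7 (a(x, Z) = 9/7 + (1 + Z)/7 = 9/7 + (⅐ + Z/7) = 10/7 + Z/7)
P(1/(12 - 5)) + a(D, -12)*L = 36 + (10/7 + (⅐)*(-12))*(2*√15) = 36 + (10/7 - 12/7)*(2*√15) = 36 - 4*√15/7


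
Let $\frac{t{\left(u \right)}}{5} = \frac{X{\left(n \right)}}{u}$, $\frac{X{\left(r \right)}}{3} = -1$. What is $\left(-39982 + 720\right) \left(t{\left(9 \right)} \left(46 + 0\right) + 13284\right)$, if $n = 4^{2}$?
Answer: $- \frac{1555638964}{3} \approx -5.1855 \cdot 10^{8}$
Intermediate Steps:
$n = 16$
$X{\left(r \right)} = -3$ ($X{\left(r \right)} = 3 \left(-1\right) = -3$)
$t{\left(u \right)} = - \frac{15}{u}$ ($t{\left(u \right)} = 5 \left(- \frac{3}{u}\right) = - \frac{15}{u}$)
$\left(-39982 + 720\right) \left(t{\left(9 \right)} \left(46 + 0\right) + 13284\right) = \left(-39982 + 720\right) \left(- \frac{15}{9} \left(46 + 0\right) + 13284\right) = - 39262 \left(\left(-15\right) \frac{1}{9} \cdot 46 + 13284\right) = - 39262 \left(\left(- \frac{5}{3}\right) 46 + 13284\right) = - 39262 \left(- \frac{230}{3} + 13284\right) = \left(-39262\right) \frac{39622}{3} = - \frac{1555638964}{3}$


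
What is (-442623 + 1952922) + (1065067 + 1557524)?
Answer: 4132890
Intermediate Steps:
(-442623 + 1952922) + (1065067 + 1557524) = 1510299 + 2622591 = 4132890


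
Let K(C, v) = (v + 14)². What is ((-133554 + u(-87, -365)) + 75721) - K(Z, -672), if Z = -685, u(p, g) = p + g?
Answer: -491249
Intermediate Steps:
u(p, g) = g + p
K(C, v) = (14 + v)²
((-133554 + u(-87, -365)) + 75721) - K(Z, -672) = ((-133554 + (-365 - 87)) + 75721) - (14 - 672)² = ((-133554 - 452) + 75721) - 1*(-658)² = (-134006 + 75721) - 1*432964 = -58285 - 432964 = -491249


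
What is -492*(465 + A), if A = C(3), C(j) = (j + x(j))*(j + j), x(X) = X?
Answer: -246492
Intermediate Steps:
C(j) = 4*j**2 (C(j) = (j + j)*(j + j) = (2*j)*(2*j) = 4*j**2)
A = 36 (A = 4*3**2 = 4*9 = 36)
-492*(465 + A) = -492*(465 + 36) = -492*501 = -246492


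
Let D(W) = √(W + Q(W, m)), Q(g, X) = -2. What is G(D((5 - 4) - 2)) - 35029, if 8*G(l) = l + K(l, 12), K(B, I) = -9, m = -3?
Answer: -280241/8 + I*√3/8 ≈ -35030.0 + 0.21651*I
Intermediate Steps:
D(W) = √(-2 + W) (D(W) = √(W - 2) = √(-2 + W))
G(l) = -9/8 + l/8 (G(l) = (l - 9)/8 = (-9 + l)/8 = -9/8 + l/8)
G(D((5 - 4) - 2)) - 35029 = (-9/8 + √(-2 + ((5 - 4) - 2))/8) - 35029 = (-9/8 + √(-2 + (1 - 2))/8) - 35029 = (-9/8 + √(-2 - 1)/8) - 35029 = (-9/8 + √(-3)/8) - 35029 = (-9/8 + (I*√3)/8) - 35029 = (-9/8 + I*√3/8) - 35029 = -280241/8 + I*√3/8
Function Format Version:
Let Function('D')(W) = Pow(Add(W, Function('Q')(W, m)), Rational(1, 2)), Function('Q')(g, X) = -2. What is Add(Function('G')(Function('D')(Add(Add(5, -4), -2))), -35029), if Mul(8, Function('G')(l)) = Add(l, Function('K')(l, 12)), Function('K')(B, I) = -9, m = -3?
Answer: Add(Rational(-280241, 8), Mul(Rational(1, 8), I, Pow(3, Rational(1, 2)))) ≈ Add(-35030., Mul(0.21651, I))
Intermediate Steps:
Function('D')(W) = Pow(Add(-2, W), Rational(1, 2)) (Function('D')(W) = Pow(Add(W, -2), Rational(1, 2)) = Pow(Add(-2, W), Rational(1, 2)))
Function('G')(l) = Add(Rational(-9, 8), Mul(Rational(1, 8), l)) (Function('G')(l) = Mul(Rational(1, 8), Add(l, -9)) = Mul(Rational(1, 8), Add(-9, l)) = Add(Rational(-9, 8), Mul(Rational(1, 8), l)))
Add(Function('G')(Function('D')(Add(Add(5, -4), -2))), -35029) = Add(Add(Rational(-9, 8), Mul(Rational(1, 8), Pow(Add(-2, Add(Add(5, -4), -2)), Rational(1, 2)))), -35029) = Add(Add(Rational(-9, 8), Mul(Rational(1, 8), Pow(Add(-2, Add(1, -2)), Rational(1, 2)))), -35029) = Add(Add(Rational(-9, 8), Mul(Rational(1, 8), Pow(Add(-2, -1), Rational(1, 2)))), -35029) = Add(Add(Rational(-9, 8), Mul(Rational(1, 8), Pow(-3, Rational(1, 2)))), -35029) = Add(Add(Rational(-9, 8), Mul(Rational(1, 8), Mul(I, Pow(3, Rational(1, 2))))), -35029) = Add(Add(Rational(-9, 8), Mul(Rational(1, 8), I, Pow(3, Rational(1, 2)))), -35029) = Add(Rational(-280241, 8), Mul(Rational(1, 8), I, Pow(3, Rational(1, 2))))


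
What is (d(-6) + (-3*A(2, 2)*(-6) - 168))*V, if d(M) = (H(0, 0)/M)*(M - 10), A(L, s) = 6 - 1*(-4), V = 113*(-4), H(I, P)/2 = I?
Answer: -5424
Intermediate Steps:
H(I, P) = 2*I
V = -452
A(L, s) = 10 (A(L, s) = 6 + 4 = 10)
d(M) = 0 (d(M) = ((2*0)/M)*(M - 10) = (0/M)*(-10 + M) = 0*(-10 + M) = 0)
(d(-6) + (-3*A(2, 2)*(-6) - 168))*V = (0 + (-3*10*(-6) - 168))*(-452) = (0 + (-30*(-6) - 168))*(-452) = (0 + (180 - 168))*(-452) = (0 + 12)*(-452) = 12*(-452) = -5424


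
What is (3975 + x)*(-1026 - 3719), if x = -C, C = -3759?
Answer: -36697830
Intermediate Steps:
x = 3759 (x = -1*(-3759) = 3759)
(3975 + x)*(-1026 - 3719) = (3975 + 3759)*(-1026 - 3719) = 7734*(-4745) = -36697830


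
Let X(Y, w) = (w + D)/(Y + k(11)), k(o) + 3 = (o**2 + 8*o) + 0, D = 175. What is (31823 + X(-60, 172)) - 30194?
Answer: 238181/146 ≈ 1631.4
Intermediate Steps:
k(o) = -3 + o**2 + 8*o (k(o) = -3 + ((o**2 + 8*o) + 0) = -3 + (o**2 + 8*o) = -3 + o**2 + 8*o)
X(Y, w) = (175 + w)/(206 + Y) (X(Y, w) = (w + 175)/(Y + (-3 + 11**2 + 8*11)) = (175 + w)/(Y + (-3 + 121 + 88)) = (175 + w)/(Y + 206) = (175 + w)/(206 + Y))
(31823 + X(-60, 172)) - 30194 = (31823 + (175 + 172)/(206 - 60)) - 30194 = (31823 + 347/146) - 30194 = 4646505/146 - 30194 = 238181/146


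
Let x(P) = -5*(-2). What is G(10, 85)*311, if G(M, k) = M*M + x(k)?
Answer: 34210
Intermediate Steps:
x(P) = 10
G(M, k) = 10 + M² (G(M, k) = M*M + 10 = M² + 10 = 10 + M²)
G(10, 85)*311 = (10 + 10²)*311 = (10 + 100)*311 = 110*311 = 34210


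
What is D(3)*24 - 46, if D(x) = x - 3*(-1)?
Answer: 98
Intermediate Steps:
D(x) = 3 + x (D(x) = x + 3 = 3 + x)
D(3)*24 - 46 = (3 + 3)*24 - 46 = 6*24 - 46 = 144 - 46 = 98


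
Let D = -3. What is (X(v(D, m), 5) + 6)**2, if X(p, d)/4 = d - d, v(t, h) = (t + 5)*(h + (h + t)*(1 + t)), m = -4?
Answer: 36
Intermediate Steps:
v(t, h) = (5 + t)*(h + (1 + t)*(h + t))
X(p, d) = 0 (X(p, d) = 4*(d - d) = 4*0 = 0)
(X(v(D, m), 5) + 6)**2 = (0 + 6)**2 = 6**2 = 36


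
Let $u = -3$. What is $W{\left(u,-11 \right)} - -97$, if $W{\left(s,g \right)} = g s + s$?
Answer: $127$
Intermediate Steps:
$W{\left(s,g \right)} = s + g s$
$W{\left(u,-11 \right)} - -97 = - 3 \left(1 - 11\right) - -97 = \left(-3\right) \left(-10\right) + 97 = 30 + 97 = 127$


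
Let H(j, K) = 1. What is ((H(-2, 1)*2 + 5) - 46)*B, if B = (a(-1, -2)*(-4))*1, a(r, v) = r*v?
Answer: 312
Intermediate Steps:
B = -8 (B = (-1*(-2)*(-4))*1 = (2*(-4))*1 = -8*1 = -8)
((H(-2, 1)*2 + 5) - 46)*B = ((1*2 + 5) - 46)*(-8) = ((2 + 5) - 46)*(-8) = (7 - 46)*(-8) = -39*(-8) = 312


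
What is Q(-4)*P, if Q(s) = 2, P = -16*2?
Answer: -64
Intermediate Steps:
P = -32
Q(-4)*P = 2*(-32) = -64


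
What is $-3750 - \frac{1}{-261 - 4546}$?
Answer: $- \frac{18026249}{4807} \approx -3750.0$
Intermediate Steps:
$-3750 - \frac{1}{-261 - 4546} = -3750 - \frac{1}{-4807} = -3750 - - \frac{1}{4807} = -3750 + \frac{1}{4807} = - \frac{18026249}{4807}$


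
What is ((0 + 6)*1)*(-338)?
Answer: -2028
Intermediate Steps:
((0 + 6)*1)*(-338) = (6*1)*(-338) = 6*(-338) = -2028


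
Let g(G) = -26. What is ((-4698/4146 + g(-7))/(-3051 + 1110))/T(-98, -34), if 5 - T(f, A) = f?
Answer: 18749/138146793 ≈ 0.00013572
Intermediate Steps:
T(f, A) = 5 - f
((-4698/4146 + g(-7))/(-3051 + 1110))/T(-98, -34) = ((-4698/4146 - 26)/(-3051 + 1110))/(5 - 1*(-98)) = ((-4698*1/4146 - 26)/(-1941))/(5 + 98) = ((-783/691 - 26)*(-1/1941))/103 = -18749/691*(-1/1941)*(1/103) = (18749/1341231)*(1/103) = 18749/138146793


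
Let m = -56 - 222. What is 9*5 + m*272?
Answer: -75571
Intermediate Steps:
m = -278
9*5 + m*272 = 9*5 - 278*272 = 45 - 75616 = -75571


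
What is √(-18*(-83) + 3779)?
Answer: √5273 ≈ 72.615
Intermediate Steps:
√(-18*(-83) + 3779) = √(1494 + 3779) = √5273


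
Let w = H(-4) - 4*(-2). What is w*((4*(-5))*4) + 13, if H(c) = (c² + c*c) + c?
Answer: -2867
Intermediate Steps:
H(c) = c + 2*c² (H(c) = (c² + c²) + c = 2*c² + c = c + 2*c²)
w = 36 (w = -4*(1 + 2*(-4)) - 4*(-2) = -4*(1 - 8) + 8 = -4*(-7) + 8 = 28 + 8 = 36)
w*((4*(-5))*4) + 13 = 36*((4*(-5))*4) + 13 = 36*(-20*4) + 13 = 36*(-80) + 13 = -2880 + 13 = -2867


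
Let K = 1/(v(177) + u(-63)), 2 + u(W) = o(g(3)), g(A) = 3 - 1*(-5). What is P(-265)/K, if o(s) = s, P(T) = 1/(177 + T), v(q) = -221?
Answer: 215/88 ≈ 2.4432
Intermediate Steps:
g(A) = 8 (g(A) = 3 + 5 = 8)
u(W) = 6 (u(W) = -2 + 8 = 6)
K = -1/215 (K = 1/(-221 + 6) = 1/(-215) = -1/215 ≈ -0.0046512)
P(-265)/K = 1/((177 - 265)*(-1/215)) = -215/(-88) = -1/88*(-215) = 215/88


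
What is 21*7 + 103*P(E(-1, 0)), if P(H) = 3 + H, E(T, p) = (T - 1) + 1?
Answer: 353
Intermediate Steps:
E(T, p) = T (E(T, p) = (-1 + T) + 1 = T)
21*7 + 103*P(E(-1, 0)) = 21*7 + 103*(3 - 1) = 147 + 103*2 = 147 + 206 = 353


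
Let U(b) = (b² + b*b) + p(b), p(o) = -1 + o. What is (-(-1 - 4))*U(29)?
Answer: 8550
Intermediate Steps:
U(b) = -1 + b + 2*b² (U(b) = (b² + b*b) + (-1 + b) = (b² + b²) + (-1 + b) = 2*b² + (-1 + b) = -1 + b + 2*b²)
(-(-1 - 4))*U(29) = (-(-1 - 4))*(-1 + 29 + 2*29²) = (-1*(-5))*(-1 + 29 + 2*841) = 5*(-1 + 29 + 1682) = 5*1710 = 8550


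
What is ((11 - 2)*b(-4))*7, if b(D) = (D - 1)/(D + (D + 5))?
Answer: 105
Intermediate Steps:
b(D) = (-1 + D)/(5 + 2*D) (b(D) = (-1 + D)/(D + (5 + D)) = (-1 + D)/(5 + 2*D))
((11 - 2)*b(-4))*7 = ((11 - 2)*((-1 - 4)/(5 + 2*(-4))))*7 = (9*(-5/(5 - 8)))*7 = (9*(-5/(-3)))*7 = (9*(-⅓*(-5)))*7 = (9*(5/3))*7 = 15*7 = 105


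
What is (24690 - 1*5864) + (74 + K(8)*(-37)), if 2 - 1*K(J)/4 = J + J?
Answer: 20972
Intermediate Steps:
K(J) = 8 - 8*J (K(J) = 8 - 4*(J + J) = 8 - 8*J)
(24690 - 1*5864) + (74 + K(8)*(-37)) = (24690 - 1*5864) + (74 + (8 - 8*8)*(-37)) = (24690 - 5864) + (74 + (8 - 64)*(-37)) = 18826 + (74 - 56*(-37)) = 18826 + (74 + 2072) = 18826 + 2146 = 20972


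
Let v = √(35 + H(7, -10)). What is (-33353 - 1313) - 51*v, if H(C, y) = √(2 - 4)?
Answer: -34666 - 51*√(35 + I*√2) ≈ -34968.0 - 6.0944*I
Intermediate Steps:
H(C, y) = I*√2 (H(C, y) = √(-2) = I*√2)
v = √(35 + I*√2) ≈ 5.9173 + 0.1195*I
(-33353 - 1313) - 51*v = (-33353 - 1313) - 51*√(35 + I*√2) = -34666 - 51*√(35 + I*√2)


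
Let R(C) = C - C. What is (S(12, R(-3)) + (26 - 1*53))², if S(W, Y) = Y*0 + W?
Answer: 225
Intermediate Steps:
R(C) = 0
S(W, Y) = W (S(W, Y) = 0 + W = W)
(S(12, R(-3)) + (26 - 1*53))² = (12 + (26 - 1*53))² = (12 + (26 - 53))² = (12 - 27)² = (-15)² = 225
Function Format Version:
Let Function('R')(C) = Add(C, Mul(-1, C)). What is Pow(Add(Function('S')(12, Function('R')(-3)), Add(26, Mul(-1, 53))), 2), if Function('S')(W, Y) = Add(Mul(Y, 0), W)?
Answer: 225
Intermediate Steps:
Function('R')(C) = 0
Function('S')(W, Y) = W (Function('S')(W, Y) = Add(0, W) = W)
Pow(Add(Function('S')(12, Function('R')(-3)), Add(26, Mul(-1, 53))), 2) = Pow(Add(12, Add(26, Mul(-1, 53))), 2) = Pow(Add(12, Add(26, -53)), 2) = Pow(Add(12, -27), 2) = Pow(-15, 2) = 225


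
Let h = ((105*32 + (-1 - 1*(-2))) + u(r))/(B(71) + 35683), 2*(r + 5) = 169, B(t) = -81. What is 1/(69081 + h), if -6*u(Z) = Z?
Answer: 20344/1405385777 ≈ 1.4476e-5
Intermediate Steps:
r = 159/2 (r = -5 + (½)*169 = -5 + 169/2 = 159/2 ≈ 79.500)
u(Z) = -Z/6
h = 1913/20344 (h = ((105*32 + (-1 - 1*(-2))) - ⅙*159/2)/(-81 + 35683) = ((3360 + (-1 + 2)) - 53/4)/35602 = ((3360 + 1) - 53/4)*(1/35602) = (3361 - 53/4)*(1/35602) = (13391/4)*(1/35602) = 1913/20344 ≈ 0.094033)
1/(69081 + h) = 1/(69081 + 1913/20344) = 1/(1405385777/20344) = 20344/1405385777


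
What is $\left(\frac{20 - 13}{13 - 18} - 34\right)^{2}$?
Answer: $\frac{31329}{25} \approx 1253.2$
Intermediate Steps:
$\left(\frac{20 - 13}{13 - 18} - 34\right)^{2} = \left(\frac{7}{-5} - 34\right)^{2} = \left(7 \left(- \frac{1}{5}\right) - 34\right)^{2} = \left(- \frac{7}{5} - 34\right)^{2} = \left(- \frac{177}{5}\right)^{2} = \frac{31329}{25}$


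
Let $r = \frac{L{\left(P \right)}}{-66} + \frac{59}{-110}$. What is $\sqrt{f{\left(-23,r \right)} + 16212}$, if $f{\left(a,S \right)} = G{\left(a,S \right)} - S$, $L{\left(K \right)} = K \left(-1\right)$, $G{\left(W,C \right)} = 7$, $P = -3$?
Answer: $\frac{\sqrt{49064235}}{55} \approx 127.36$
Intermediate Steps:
$L{\left(K \right)} = - K$
$r = - \frac{32}{55}$ ($r = \frac{\left(-1\right) \left(-3\right)}{-66} + \frac{59}{-110} = 3 \left(- \frac{1}{66}\right) + 59 \left(- \frac{1}{110}\right) = - \frac{1}{22} - \frac{59}{110} = - \frac{32}{55} \approx -0.58182$)
$f{\left(a,S \right)} = 7 - S$
$\sqrt{f{\left(-23,r \right)} + 16212} = \sqrt{\left(7 - - \frac{32}{55}\right) + 16212} = \sqrt{\left(7 + \frac{32}{55}\right) + 16212} = \sqrt{\frac{417}{55} + 16212} = \sqrt{\frac{892077}{55}} = \frac{\sqrt{49064235}}{55}$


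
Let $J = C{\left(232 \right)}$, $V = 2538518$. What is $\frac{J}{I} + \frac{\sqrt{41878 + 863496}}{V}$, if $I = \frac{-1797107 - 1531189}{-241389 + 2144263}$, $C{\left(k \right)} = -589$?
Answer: $\frac{560396393}{1664148} + \frac{\sqrt{905374}}{2538518} \approx 336.75$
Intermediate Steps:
$I = - \frac{1664148}{951437}$ ($I = - \frac{3328296}{1902874} = \left(-3328296\right) \frac{1}{1902874} = - \frac{1664148}{951437} \approx -1.7491$)
$J = -589$
$\frac{J}{I} + \frac{\sqrt{41878 + 863496}}{V} = - \frac{589}{- \frac{1664148}{951437}} + \frac{\sqrt{41878 + 863496}}{2538518} = \left(-589\right) \left(- \frac{951437}{1664148}\right) + \sqrt{905374} \cdot \frac{1}{2538518} = \frac{560396393}{1664148} + \frac{\sqrt{905374}}{2538518}$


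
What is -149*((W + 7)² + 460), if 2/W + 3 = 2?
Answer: -72265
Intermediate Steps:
W = -2 (W = 2/(-3 + 2) = 2/(-1) = 2*(-1) = -2)
-149*((W + 7)² + 460) = -149*((-2 + 7)² + 460) = -149*(5² + 460) = -149*(25 + 460) = -149*485 = -72265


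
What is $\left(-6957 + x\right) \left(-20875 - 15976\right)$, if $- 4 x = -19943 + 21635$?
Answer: $271960380$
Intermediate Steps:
$x = -423$ ($x = - \frac{-19943 + 21635}{4} = \left(- \frac{1}{4}\right) 1692 = -423$)
$\left(-6957 + x\right) \left(-20875 - 15976\right) = \left(-6957 - 423\right) \left(-20875 - 15976\right) = \left(-7380\right) \left(-36851\right) = 271960380$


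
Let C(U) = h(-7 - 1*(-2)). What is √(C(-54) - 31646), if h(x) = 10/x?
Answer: 4*I*√1978 ≈ 177.9*I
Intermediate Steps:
C(U) = -2 (C(U) = 10/(-7 - 1*(-2)) = 10/(-7 + 2) = 10/(-5) = 10*(-⅕) = -2)
√(C(-54) - 31646) = √(-2 - 31646) = √(-31648) = 4*I*√1978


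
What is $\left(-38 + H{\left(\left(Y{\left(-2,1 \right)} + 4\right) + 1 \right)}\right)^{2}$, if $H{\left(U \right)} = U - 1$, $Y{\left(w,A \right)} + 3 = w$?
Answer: $1521$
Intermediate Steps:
$Y{\left(w,A \right)} = -3 + w$
$H{\left(U \right)} = -1 + U$
$\left(-38 + H{\left(\left(Y{\left(-2,1 \right)} + 4\right) + 1 \right)}\right)^{2} = \left(-38 + \left(-1 + \left(\left(\left(-3 - 2\right) + 4\right) + 1\right)\right)\right)^{2} = \left(-38 + \left(-1 + \left(\left(-5 + 4\right) + 1\right)\right)\right)^{2} = \left(-38 + \left(-1 + \left(-1 + 1\right)\right)\right)^{2} = \left(-38 + \left(-1 + 0\right)\right)^{2} = \left(-38 - 1\right)^{2} = \left(-39\right)^{2} = 1521$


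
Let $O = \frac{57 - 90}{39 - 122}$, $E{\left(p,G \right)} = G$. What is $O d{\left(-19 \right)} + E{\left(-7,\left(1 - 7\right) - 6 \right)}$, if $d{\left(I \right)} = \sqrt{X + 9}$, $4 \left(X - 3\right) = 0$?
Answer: $-12 + \frac{66 \sqrt{3}}{83} \approx -10.623$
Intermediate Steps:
$X = 3$ ($X = 3 + \frac{1}{4} \cdot 0 = 3 + 0 = 3$)
$d{\left(I \right)} = 2 \sqrt{3}$ ($d{\left(I \right)} = \sqrt{3 + 9} = \sqrt{12} = 2 \sqrt{3}$)
$O = \frac{33}{83}$ ($O = - \frac{33}{-83} = \left(-33\right) \left(- \frac{1}{83}\right) = \frac{33}{83} \approx 0.39759$)
$O d{\left(-19 \right)} + E{\left(-7,\left(1 - 7\right) - 6 \right)} = \frac{33 \cdot 2 \sqrt{3}}{83} + \left(\left(1 - 7\right) - 6\right) = \frac{66 \sqrt{3}}{83} - 12 = -12 + \frac{66 \sqrt{3}}{83}$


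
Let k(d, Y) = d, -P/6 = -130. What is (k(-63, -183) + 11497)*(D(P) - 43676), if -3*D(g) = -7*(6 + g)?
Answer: -478421428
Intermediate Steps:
P = 780 (P = -6*(-130) = 780)
D(g) = 14 + 7*g/3 (D(g) = -(-7)*(6 + g)/3 = -(-42 - 7*g)/3 = 14 + 7*g/3)
(k(-63, -183) + 11497)*(D(P) - 43676) = (-63 + 11497)*((14 + (7/3)*780) - 43676) = 11434*((14 + 1820) - 43676) = 11434*(1834 - 43676) = 11434*(-41842) = -478421428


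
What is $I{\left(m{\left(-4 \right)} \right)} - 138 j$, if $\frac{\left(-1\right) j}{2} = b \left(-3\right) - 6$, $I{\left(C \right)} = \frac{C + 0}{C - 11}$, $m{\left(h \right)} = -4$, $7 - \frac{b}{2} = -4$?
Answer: $- \frac{298076}{15} \approx -19872.0$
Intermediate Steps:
$b = 22$ ($b = 14 - -8 = 14 + 8 = 22$)
$I{\left(C \right)} = \frac{C}{-11 + C}$
$j = 144$ ($j = - 2 \left(22 \left(-3\right) - 6\right) = - 2 \left(-66 - 6\right) = \left(-2\right) \left(-72\right) = 144$)
$I{\left(m{\left(-4 \right)} \right)} - 138 j = - \frac{4}{-11 - 4} - 19872 = - \frac{4}{-15} - 19872 = \left(-4\right) \left(- \frac{1}{15}\right) - 19872 = \frac{4}{15} - 19872 = - \frac{298076}{15}$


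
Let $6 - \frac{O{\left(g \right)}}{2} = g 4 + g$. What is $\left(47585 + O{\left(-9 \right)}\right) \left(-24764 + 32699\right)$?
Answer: $378396345$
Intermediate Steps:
$O{\left(g \right)} = 12 - 10 g$ ($O{\left(g \right)} = 12 - 2 \left(g 4 + g\right) = 12 - 2 \left(4 g + g\right) = 12 - 2 \cdot 5 g = 12 - 10 g$)
$\left(47585 + O{\left(-9 \right)}\right) \left(-24764 + 32699\right) = \left(47585 + \left(12 - -90\right)\right) \left(-24764 + 32699\right) = \left(47585 + \left(12 + 90\right)\right) 7935 = \left(47585 + 102\right) 7935 = 47687 \cdot 7935 = 378396345$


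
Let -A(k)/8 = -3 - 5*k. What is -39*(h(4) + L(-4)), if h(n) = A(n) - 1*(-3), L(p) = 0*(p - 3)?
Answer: -7293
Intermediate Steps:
A(k) = 24 + 40*k (A(k) = -8*(-3 - 5*k) = 24 + 40*k)
L(p) = 0 (L(p) = 0*(-3 + p) = 0)
h(n) = 27 + 40*n (h(n) = (24 + 40*n) - 1*(-3) = (24 + 40*n) + 3 = 27 + 40*n)
-39*(h(4) + L(-4)) = -39*((27 + 40*4) + 0) = -39*((27 + 160) + 0) = -39*(187 + 0) = -39*187 = -7293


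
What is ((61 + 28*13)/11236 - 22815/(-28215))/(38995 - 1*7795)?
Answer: 1987709/73267708800 ≈ 2.7129e-5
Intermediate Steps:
((61 + 28*13)/11236 - 22815/(-28215))/(38995 - 1*7795) = ((61 + 364)*(1/11236) - 22815*(-1/28215))/(38995 - 7795) = (425*(1/11236) + 169/209)/31200 = (425/11236 + 169/209)*(1/31200) = (1987709/2348324)*(1/31200) = 1987709/73267708800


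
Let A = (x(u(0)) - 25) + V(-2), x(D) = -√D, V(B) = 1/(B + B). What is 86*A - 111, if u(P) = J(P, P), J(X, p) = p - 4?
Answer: -4565/2 - 172*I ≈ -2282.5 - 172.0*I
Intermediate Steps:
J(X, p) = -4 + p
u(P) = -4 + P
V(B) = 1/(2*B)
A = -101/4 - 2*I (A = (-√(-4 + 0) - 25) + (½)/(-2) = (-√(-4) - 25) + (½)*(-½) = (-2*I - 25) - ¼ = (-25 - 2*I) - ¼ = -101/4 - 2*I ≈ -25.25 - 2.0*I)
86*A - 111 = 86*(-101/4 - 2*I) - 111 = (-4343/2 - 172*I) - 111 = -4565/2 - 172*I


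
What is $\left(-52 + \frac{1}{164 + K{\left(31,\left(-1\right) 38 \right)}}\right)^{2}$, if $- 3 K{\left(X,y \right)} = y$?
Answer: $\frac{759388249}{280900} \approx 2703.4$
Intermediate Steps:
$K{\left(X,y \right)} = - \frac{y}{3}$
$\left(-52 + \frac{1}{164 + K{\left(31,\left(-1\right) 38 \right)}}\right)^{2} = \left(-52 + \frac{1}{164 - \frac{\left(-1\right) 38}{3}}\right)^{2} = \left(-52 + \frac{1}{164 - - \frac{38}{3}}\right)^{2} = \left(-52 + \frac{1}{164 + \frac{38}{3}}\right)^{2} = \left(-52 + \frac{1}{\frac{530}{3}}\right)^{2} = \left(-52 + \frac{3}{530}\right)^{2} = \left(- \frac{27557}{530}\right)^{2} = \frac{759388249}{280900}$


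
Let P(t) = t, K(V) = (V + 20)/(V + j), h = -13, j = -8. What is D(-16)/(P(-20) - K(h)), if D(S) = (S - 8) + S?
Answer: 120/59 ≈ 2.0339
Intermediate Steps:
K(V) = (20 + V)/(-8 + V) (K(V) = (V + 20)/(V - 8) = (20 + V)/(-8 + V))
D(S) = -8 + 2*S (D(S) = (-8 + S) + S = -8 + 2*S)
D(-16)/(P(-20) - K(h)) = (-8 + 2*(-16))/(-20 - (20 - 13)/(-8 - 13)) = (-8 - 32)/(-20 - 7/(-21)) = -40/(-20 - (-1)*7/21) = -40/(-20 - 1*(-⅓)) = -40/(-20 + ⅓) = -40/(-59/3) = -40*(-3/59) = 120/59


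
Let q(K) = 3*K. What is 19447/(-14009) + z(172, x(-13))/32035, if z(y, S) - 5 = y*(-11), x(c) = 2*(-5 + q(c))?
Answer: -649419628/448778315 ≈ -1.4471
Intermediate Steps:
x(c) = -10 + 6*c (x(c) = 2*(-5 + 3*c) = -10 + 6*c)
z(y, S) = 5 - 11*y (z(y, S) = 5 + y*(-11) = 5 - 11*y)
19447/(-14009) + z(172, x(-13))/32035 = 19447/(-14009) + (5 - 11*172)/32035 = 19447*(-1/14009) + (5 - 1892)*(1/32035) = -19447/14009 - 1887*1/32035 = -19447/14009 - 1887/32035 = -649419628/448778315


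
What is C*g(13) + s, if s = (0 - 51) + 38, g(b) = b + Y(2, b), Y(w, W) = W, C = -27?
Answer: -715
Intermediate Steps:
g(b) = 2*b (g(b) = b + b = 2*b)
s = -13 (s = -51 + 38 = -13)
C*g(13) + s = -54*13 - 13 = -27*26 - 13 = -702 - 13 = -715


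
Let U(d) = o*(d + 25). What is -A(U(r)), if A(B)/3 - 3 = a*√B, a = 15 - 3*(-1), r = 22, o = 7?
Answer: -9 - 54*√329 ≈ -988.47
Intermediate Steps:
U(d) = 175 + 7*d (U(d) = 7*(d + 25) = 7*(25 + d) = 175 + 7*d)
a = 18 (a = 15 + 3 = 18)
A(B) = 9 + 54*√B (A(B) = 9 + 3*(18*√B) = 9 + 54*√B)
-A(U(r)) = -(9 + 54*√(175 + 7*22)) = -(9 + 54*√(175 + 154)) = -(9 + 54*√329) = -9 - 54*√329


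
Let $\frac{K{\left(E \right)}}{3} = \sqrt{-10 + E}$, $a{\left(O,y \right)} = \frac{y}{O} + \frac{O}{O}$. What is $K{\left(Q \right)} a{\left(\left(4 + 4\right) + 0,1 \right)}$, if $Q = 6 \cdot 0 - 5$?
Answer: $\frac{27 i \sqrt{15}}{8} \approx 13.071 i$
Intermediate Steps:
$Q = -5$ ($Q = 0 - 5 = -5$)
$a{\left(O,y \right)} = 1 + \frac{y}{O}$ ($a{\left(O,y \right)} = \frac{y}{O} + 1 = 1 + \frac{y}{O}$)
$K{\left(E \right)} = 3 \sqrt{-10 + E}$
$K{\left(Q \right)} a{\left(\left(4 + 4\right) + 0,1 \right)} = 3 \sqrt{-10 - 5} \frac{\left(\left(4 + 4\right) + 0\right) + 1}{\left(4 + 4\right) + 0} = 3 \sqrt{-15} \frac{\left(8 + 0\right) + 1}{8 + 0} = 3 i \sqrt{15} \frac{8 + 1}{8} = 3 i \sqrt{15} \cdot \frac{1}{8} \cdot 9 = 3 i \sqrt{15} \cdot \frac{9}{8} = \frac{27 i \sqrt{15}}{8}$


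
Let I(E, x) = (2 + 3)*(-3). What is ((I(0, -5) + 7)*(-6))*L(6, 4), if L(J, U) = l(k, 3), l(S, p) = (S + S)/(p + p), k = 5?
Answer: 80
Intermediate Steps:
l(S, p) = S/p (l(S, p) = (2*S)/((2*p)) = (2*S)*(1/(2*p)) = S/p)
L(J, U) = 5/3
I(E, x) = -15 (I(E, x) = 5*(-3) = -15)
((I(0, -5) + 7)*(-6))*L(6, 4) = ((-15 + 7)*(-6))*(5/3) = -8*(-6)*(5/3) = 48*(5/3) = 80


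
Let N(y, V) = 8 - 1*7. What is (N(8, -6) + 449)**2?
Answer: 202500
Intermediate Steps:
N(y, V) = 1 (N(y, V) = 8 - 7 = 1)
(N(8, -6) + 449)**2 = (1 + 449)**2 = 450**2 = 202500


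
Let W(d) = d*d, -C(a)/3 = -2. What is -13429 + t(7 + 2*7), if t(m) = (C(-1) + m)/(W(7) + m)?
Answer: -940003/70 ≈ -13429.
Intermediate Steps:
C(a) = 6 (C(a) = -3*(-2) = 6)
W(d) = d²
t(m) = (6 + m)/(49 + m) (t(m) = (6 + m)/(7² + m) = (6 + m)/(49 + m))
-13429 + t(7 + 2*7) = -13429 + (6 + (7 + 2*7))/(49 + (7 + 2*7)) = -13429 + (6 + (7 + 14))/(49 + (7 + 14)) = -13429 + (6 + 21)/(49 + 21) = -13429 + 27/70 = -940003/70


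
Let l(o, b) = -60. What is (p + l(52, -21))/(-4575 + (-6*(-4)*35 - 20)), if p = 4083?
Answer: -4023/3755 ≈ -1.0714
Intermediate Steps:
(p + l(52, -21))/(-4575 + (-6*(-4)*35 - 20)) = (4083 - 60)/(-4575 + (-6*(-4)*35 - 20)) = 4023/(-4575 + (24*35 - 20)) = 4023/(-4575 + (840 - 20)) = 4023/(-4575 + 820) = 4023/(-3755) = 4023*(-1/3755) = -4023/3755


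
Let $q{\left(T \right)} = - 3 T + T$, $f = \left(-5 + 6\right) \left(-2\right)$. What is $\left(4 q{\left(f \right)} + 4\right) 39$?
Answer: $780$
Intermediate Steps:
$f = -2$ ($f = 1 \left(-2\right) = -2$)
$q{\left(T \right)} = - 2 T$
$\left(4 q{\left(f \right)} + 4\right) 39 = \left(4 \left(\left(-2\right) \left(-2\right)\right) + 4\right) 39 = \left(4 \cdot 4 + 4\right) 39 = \left(16 + 4\right) 39 = 20 \cdot 39 = 780$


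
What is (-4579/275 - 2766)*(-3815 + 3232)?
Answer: 40557137/25 ≈ 1.6223e+6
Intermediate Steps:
(-4579/275 - 2766)*(-3815 + 3232) = (-4579*1/275 - 2766)*(-583) = (-4579/275 - 2766)*(-583) = -765229/275*(-583) = 40557137/25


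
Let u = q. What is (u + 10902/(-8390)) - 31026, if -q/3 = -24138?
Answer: 173617209/4195 ≈ 41387.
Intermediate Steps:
q = 72414 (q = -3*(-24138) = 72414)
u = 72414
(u + 10902/(-8390)) - 31026 = (72414 + 10902/(-8390)) - 31026 = (72414 + 10902*(-1/8390)) - 31026 = (72414 - 5451/4195) - 31026 = 303771279/4195 - 31026 = 173617209/4195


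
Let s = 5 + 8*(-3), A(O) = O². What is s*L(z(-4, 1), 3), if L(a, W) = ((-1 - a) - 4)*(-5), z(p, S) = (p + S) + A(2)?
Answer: -570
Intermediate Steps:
z(p, S) = 4 + S + p (z(p, S) = (p + S) + 2² = (S + p) + 4 = 4 + S + p)
L(a, W) = 25 + 5*a (L(a, W) = (-5 - a)*(-5) = 25 + 5*a)
s = -19 (s = 5 - 24 = -19)
s*L(z(-4, 1), 3) = -19*(25 + 5*(4 + 1 - 4)) = -19*(25 + 5*1) = -19*(25 + 5) = -19*30 = -570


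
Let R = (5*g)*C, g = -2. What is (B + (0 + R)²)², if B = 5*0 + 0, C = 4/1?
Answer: 2560000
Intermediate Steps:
C = 4 (C = 4*1 = 4)
R = -40 (R = (5*(-2))*4 = -10*4 = -40)
B = 0 (B = 0 + 0 = 0)
(B + (0 + R)²)² = (0 + (0 - 40)²)² = (0 + (-40)²)² = (0 + 1600)² = 1600² = 2560000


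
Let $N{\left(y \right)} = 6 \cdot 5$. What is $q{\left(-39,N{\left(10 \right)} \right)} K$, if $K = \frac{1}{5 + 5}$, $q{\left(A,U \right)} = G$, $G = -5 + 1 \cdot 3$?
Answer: $- \frac{1}{5} \approx -0.2$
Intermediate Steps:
$N{\left(y \right)} = 30$
$G = -2$ ($G = -5 + 3 = -2$)
$q{\left(A,U \right)} = -2$
$K = \frac{1}{10} \approx 0.1$
$q{\left(-39,N{\left(10 \right)} \right)} K = \left(-2\right) \frac{1}{10} = - \frac{1}{5}$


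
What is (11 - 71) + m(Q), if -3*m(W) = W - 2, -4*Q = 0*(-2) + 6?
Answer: -353/6 ≈ -58.833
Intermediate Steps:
Q = -3/2 (Q = -(0*(-2) + 6)/4 = -(0 + 6)/4 = -¼*6 = -3/2 ≈ -1.5000)
m(W) = ⅔ - W/3 (m(W) = -(W - 2)/3 = -(-2 + W)/3 = ⅔ - W/3)
(11 - 71) + m(Q) = (11 - 71) + (⅔ - ⅓*(-3/2)) = -60 + (⅔ + ½) = -60 + 7/6 = -353/6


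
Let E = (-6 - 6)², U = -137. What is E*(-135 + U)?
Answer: -39168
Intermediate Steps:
E = 144 (E = (-12)² = 144)
E*(-135 + U) = 144*(-135 - 137) = 144*(-272) = -39168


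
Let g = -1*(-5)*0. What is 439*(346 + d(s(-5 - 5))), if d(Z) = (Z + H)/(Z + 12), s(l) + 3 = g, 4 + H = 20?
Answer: 1372753/9 ≈ 1.5253e+5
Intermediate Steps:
H = 16 (H = -4 + 20 = 16)
g = 0 (g = 5*0 = 0)
s(l) = -3 (s(l) = -3 + 0 = -3)
d(Z) = (16 + Z)/(12 + Z) (d(Z) = (Z + 16)/(Z + 12) = (16 + Z)/(12 + Z))
439*(346 + d(s(-5 - 5))) = 439*(346 + (16 - 3)/(12 - 3)) = 439*(346 + 13/9) = 439*(3127/9) = 1372753/9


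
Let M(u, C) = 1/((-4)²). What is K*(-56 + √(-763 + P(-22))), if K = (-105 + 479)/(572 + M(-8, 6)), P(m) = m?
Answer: -335104/9153 + 5984*I*√785/9153 ≈ -36.611 + 18.317*I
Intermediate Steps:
M(u, C) = 1/16
K = 5984/9153 (K = (-105 + 479)/(572 + 1/16) = 374/(9153/16) = 374*(16/9153) = 5984/9153 ≈ 0.65377)
K*(-56 + √(-763 + P(-22))) = 5984*(-56 + √(-763 - 22))/9153 = 5984*(-56 + √(-785))/9153 = 5984*(-56 + I*√785)/9153 = -335104/9153 + 5984*I*√785/9153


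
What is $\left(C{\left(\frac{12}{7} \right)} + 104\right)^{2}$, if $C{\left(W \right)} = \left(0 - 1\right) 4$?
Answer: $10000$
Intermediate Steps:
$C{\left(W \right)} = -4$ ($C{\left(W \right)} = \left(-1\right) 4 = -4$)
$\left(C{\left(\frac{12}{7} \right)} + 104\right)^{2} = \left(-4 + 104\right)^{2} = 100^{2} = 10000$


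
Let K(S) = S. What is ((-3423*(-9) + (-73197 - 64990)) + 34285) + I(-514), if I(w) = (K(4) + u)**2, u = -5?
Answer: -73094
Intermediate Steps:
I(w) = 1 (I(w) = (4 - 5)**2 = (-1)**2 = 1)
((-3423*(-9) + (-73197 - 64990)) + 34285) + I(-514) = ((-3423*(-9) + (-73197 - 64990)) + 34285) + 1 = ((30807 - 138187) + 34285) + 1 = (-107380 + 34285) + 1 = -73095 + 1 = -73094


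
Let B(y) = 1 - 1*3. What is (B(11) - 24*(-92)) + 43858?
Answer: 46064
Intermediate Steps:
B(y) = -2 (B(y) = 1 - 3 = -2)
(B(11) - 24*(-92)) + 43858 = (-2 - 24*(-92)) + 43858 = (-2 + 2208) + 43858 = 2206 + 43858 = 46064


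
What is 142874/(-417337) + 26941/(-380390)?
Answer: -65591316977/158750821430 ≈ -0.41317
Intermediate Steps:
142874/(-417337) + 26941/(-380390) = 142874*(-1/417337) + 26941*(-1/380390) = -142874/417337 - 26941/380390 = -65591316977/158750821430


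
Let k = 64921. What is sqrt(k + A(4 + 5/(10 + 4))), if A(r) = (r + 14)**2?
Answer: sqrt(12790565)/14 ≈ 255.46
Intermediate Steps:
A(r) = (14 + r)**2
sqrt(k + A(4 + 5/(10 + 4))) = sqrt(64921 + (14 + (4 + 5/(10 + 4)))**2) = sqrt(64921 + (14 + (4 + 5/14))**2) = sqrt(64921 + (14 + 61/14)**2) = sqrt(64921 + (257/14)**2) = sqrt(64921 + 66049/196) = sqrt(12790565/196) = sqrt(12790565)/14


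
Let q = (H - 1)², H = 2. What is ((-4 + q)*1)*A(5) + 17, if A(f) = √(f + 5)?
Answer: 17 - 3*√10 ≈ 7.5132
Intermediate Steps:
A(f) = √(5 + f)
q = 1 (q = (2 - 1)² = 1² = 1)
((-4 + q)*1)*A(5) + 17 = ((-4 + 1)*1)*√(5 + 5) + 17 = (-3*1)*√10 + 17 = -3*√10 + 17 = 17 - 3*√10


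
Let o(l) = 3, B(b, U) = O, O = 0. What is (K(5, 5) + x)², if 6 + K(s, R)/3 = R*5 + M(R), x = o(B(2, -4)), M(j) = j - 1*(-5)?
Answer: 8100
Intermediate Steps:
B(b, U) = 0
M(j) = 5 + j (M(j) = j + 5 = 5 + j)
x = 3
K(s, R) = -3 + 18*R (K(s, R) = -18 + 3*(R*5 + (5 + R)) = -18 + 3*(5*R + (5 + R)) = -18 + 3*(5 + 6*R) = -18 + (15 + 18*R) = -3 + 18*R)
(K(5, 5) + x)² = ((-3 + 18*5) + 3)² = ((-3 + 90) + 3)² = (87 + 3)² = 90² = 8100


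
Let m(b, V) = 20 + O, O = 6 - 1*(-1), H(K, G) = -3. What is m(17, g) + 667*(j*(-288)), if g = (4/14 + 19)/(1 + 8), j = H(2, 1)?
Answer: 576315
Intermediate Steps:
j = -3
O = 7 (O = 6 + 1 = 7)
g = 15/7 (g = (4*(1/14) + 19)/9 = (2/7 + 19)*(1/9) = (135/7)*(1/9) = 15/7 ≈ 2.1429)
m(b, V) = 27 (m(b, V) = 20 + 7 = 27)
m(17, g) + 667*(j*(-288)) = 27 + 667*(-3*(-288)) = 27 + 667*864 = 27 + 576288 = 576315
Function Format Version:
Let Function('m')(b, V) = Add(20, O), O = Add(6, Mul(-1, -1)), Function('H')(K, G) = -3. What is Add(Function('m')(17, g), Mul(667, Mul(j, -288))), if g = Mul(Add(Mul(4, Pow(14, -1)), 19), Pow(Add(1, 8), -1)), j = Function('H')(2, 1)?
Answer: 576315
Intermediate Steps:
j = -3
O = 7 (O = Add(6, 1) = 7)
g = Rational(15, 7) (g = Mul(Add(Mul(4, Rational(1, 14)), 19), Pow(9, -1)) = Mul(Add(Rational(2, 7), 19), Rational(1, 9)) = Mul(Rational(135, 7), Rational(1, 9)) = Rational(15, 7) ≈ 2.1429)
Function('m')(b, V) = 27 (Function('m')(b, V) = Add(20, 7) = 27)
Add(Function('m')(17, g), Mul(667, Mul(j, -288))) = Add(27, Mul(667, Mul(-3, -288))) = Add(27, Mul(667, 864)) = Add(27, 576288) = 576315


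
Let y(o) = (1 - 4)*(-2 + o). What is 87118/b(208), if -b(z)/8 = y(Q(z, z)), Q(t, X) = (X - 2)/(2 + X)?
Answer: -1524565/428 ≈ -3562.1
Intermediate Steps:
Q(t, X) = (-2 + X)/(2 + X)
y(o) = 6 - 3*o (y(o) = -3*(-2 + o) = 6 - 3*o)
b(z) = -48 + 24*(-2 + z)/(2 + z) (b(z) = -8*(6 - 3*(-2 + z)/(2 + z)) = -48 + 24*(-2 + z)/(2 + z))
87118/b(208) = 87118/((24*(-6 - 1*208)/(2 + 208))) = 87118/((24*(-6 - 208)/210)) = 87118/((24*(1/210)*(-214))) = 87118/(-856/35) = 87118*(-35/856) = -1524565/428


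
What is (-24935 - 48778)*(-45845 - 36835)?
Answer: 6094590840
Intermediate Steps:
(-24935 - 48778)*(-45845 - 36835) = -73713*(-82680) = 6094590840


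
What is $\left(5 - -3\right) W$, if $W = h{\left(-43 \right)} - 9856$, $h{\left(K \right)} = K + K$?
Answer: $-79536$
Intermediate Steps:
$h{\left(K \right)} = 2 K$
$W = -9942$ ($W = 2 \left(-43\right) - 9856 = -86 - 9856 = -9942$)
$\left(5 - -3\right) W = \left(5 - -3\right) \left(-9942\right) = \left(5 + 3\right) \left(-9942\right) = 8 \left(-9942\right) = -79536$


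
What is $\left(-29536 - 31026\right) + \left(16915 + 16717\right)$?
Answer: $-26930$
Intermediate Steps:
$\left(-29536 - 31026\right) + \left(16915 + 16717\right) = -60562 + 33632 = -26930$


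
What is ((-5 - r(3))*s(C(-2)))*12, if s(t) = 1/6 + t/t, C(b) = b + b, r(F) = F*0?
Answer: -70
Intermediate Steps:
r(F) = 0
C(b) = 2*b
s(t) = 7/6 (s(t) = 1*(⅙) + 1 = ⅙ + 1 = 7/6)
((-5 - r(3))*s(C(-2)))*12 = ((-5 - 1*0)*(7/6))*12 = ((-5 + 0)*(7/6))*12 = -5*7/6*12 = -35/6*12 = -70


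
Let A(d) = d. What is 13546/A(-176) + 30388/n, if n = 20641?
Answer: -137127349/1816408 ≈ -75.494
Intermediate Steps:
13546/A(-176) + 30388/n = 13546/(-176) + 30388/20641 = 13546*(-1/176) + 30388*(1/20641) = -6773/88 + 30388/20641 = -137127349/1816408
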